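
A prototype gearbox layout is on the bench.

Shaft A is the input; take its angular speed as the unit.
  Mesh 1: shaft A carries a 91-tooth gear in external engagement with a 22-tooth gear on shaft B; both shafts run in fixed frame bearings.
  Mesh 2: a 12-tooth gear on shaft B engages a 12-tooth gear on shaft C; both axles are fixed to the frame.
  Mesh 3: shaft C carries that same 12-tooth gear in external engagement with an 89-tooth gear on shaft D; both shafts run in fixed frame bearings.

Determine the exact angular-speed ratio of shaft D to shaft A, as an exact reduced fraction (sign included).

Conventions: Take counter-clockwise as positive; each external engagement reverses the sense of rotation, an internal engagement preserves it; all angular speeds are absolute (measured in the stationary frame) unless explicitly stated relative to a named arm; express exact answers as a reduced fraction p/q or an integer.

class = fixed-axis compound train [3 meshes; 3 ratios multiply, 3 sense flips]
mesh 1 [91T→22T]: running ratio 91/22, sense −
mesh 2 [12T→12T]: running ratio 91/22, sense +
mesh 3 [12T→89T]: running ratio 546/979, sense −
ω_out/ω_in = -546/979

-546/979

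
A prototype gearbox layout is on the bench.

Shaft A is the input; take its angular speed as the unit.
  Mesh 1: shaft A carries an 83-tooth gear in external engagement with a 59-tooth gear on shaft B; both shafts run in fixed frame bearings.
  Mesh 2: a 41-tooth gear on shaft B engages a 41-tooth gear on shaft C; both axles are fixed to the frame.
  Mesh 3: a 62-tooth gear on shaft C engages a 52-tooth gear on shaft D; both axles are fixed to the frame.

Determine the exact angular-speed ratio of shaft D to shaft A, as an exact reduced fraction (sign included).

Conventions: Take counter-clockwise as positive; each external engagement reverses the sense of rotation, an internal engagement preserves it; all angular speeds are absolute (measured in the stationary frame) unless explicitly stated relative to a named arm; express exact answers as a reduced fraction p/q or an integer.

class = fixed-axis compound train [3 meshes; 3 ratios multiply, 3 sense flips]
mesh 1 [83T→59T]: running ratio 83/59, sense −
mesh 2 [41T→41T]: running ratio 83/59, sense +
mesh 3 [62T→52T]: running ratio 2573/1534, sense −
ω_out/ω_in = -2573/1534

-2573/1534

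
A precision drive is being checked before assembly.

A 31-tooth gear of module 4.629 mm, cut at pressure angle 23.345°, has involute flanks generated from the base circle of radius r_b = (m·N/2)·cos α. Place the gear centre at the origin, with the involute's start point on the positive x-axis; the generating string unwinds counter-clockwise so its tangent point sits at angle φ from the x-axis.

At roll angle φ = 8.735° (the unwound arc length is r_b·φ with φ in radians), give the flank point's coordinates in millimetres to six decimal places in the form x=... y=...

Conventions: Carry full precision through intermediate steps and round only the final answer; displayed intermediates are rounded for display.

topology: single-mesh involute geometry — m = 4.629, N = 31
pitch radius r_p = m·N/2 = 4.629·31/2 = 71.749500
base radius r_b = r_p·cos α = 71.749500·cos 23.345° = 65.875759
roll angle φ = 8.735° = 0.15245451 rad
x = r_b·(cos φ + φ·sin φ) = 66.636871
y = r_b·(sin φ − φ·cos φ) = 0.077627

x=66.636871 y=0.077627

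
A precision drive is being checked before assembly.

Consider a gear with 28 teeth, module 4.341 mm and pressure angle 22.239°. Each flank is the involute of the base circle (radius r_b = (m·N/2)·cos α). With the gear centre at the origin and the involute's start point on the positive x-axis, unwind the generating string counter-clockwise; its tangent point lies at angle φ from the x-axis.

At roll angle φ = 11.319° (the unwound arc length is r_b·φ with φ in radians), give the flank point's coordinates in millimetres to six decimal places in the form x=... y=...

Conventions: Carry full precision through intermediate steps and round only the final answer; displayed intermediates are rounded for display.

topology: single-mesh involute geometry — m = 4.341, N = 28
pitch radius r_p = m·N/2 = 4.341·28/2 = 60.774000
base radius r_b = r_p·cos α = 60.774000·cos 22.239° = 56.253216
roll angle φ = 11.319° = 0.19755382 rad
x = r_b·(cos φ + φ·sin φ) = 57.340240
y = r_b·(sin φ − φ·cos φ) = 0.144008

x=57.340240 y=0.144008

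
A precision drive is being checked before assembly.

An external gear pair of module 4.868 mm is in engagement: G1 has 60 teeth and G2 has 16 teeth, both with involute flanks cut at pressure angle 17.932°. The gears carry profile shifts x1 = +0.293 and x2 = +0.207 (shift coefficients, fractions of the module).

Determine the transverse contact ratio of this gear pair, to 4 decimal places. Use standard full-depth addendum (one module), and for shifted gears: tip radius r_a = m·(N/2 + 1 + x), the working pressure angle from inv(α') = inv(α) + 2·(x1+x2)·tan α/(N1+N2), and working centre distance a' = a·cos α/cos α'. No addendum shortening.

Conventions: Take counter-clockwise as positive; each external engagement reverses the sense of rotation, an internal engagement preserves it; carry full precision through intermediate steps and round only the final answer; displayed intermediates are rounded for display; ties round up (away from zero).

topology: single-mesh involute geometry — m = 4.868, 60T/16T pair
base radii: r_b1 = 138.945756, r_b2 = 37.052202
tip radii: r_a1 = 152.334324, r_a2 = 44.819676
inv(α') = inv(17.932°) + 2·(+0.293+0.207)·tan α/(60+16) = 0.01489364  ⇒  α' = 19.99535°
a' = a·cos α / cos α' = 184.9840·cos 17.932°/cos 19.99535° = 187.287585
action lengths: √(r_a1²−r_b1²) = 62.448565, √(r_a2²−r_b2²) = 25.217806
base pitch p_b = π·m·cos α = 14.550366
CR = (62.448565 + 25.217806 − 187.287585·sin 19.99535°)/14.550366 = 1.623638
contact ratio ≈ 1.6236

1.6236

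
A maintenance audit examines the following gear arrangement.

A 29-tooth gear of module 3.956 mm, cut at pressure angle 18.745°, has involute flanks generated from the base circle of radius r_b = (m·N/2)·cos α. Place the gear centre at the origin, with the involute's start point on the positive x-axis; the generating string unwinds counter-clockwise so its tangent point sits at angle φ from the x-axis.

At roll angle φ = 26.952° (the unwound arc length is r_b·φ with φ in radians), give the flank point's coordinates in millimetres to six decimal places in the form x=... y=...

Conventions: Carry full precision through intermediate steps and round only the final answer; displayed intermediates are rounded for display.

class = single-mesh tooth geometry [base-circle involute, m = 3.956, 29T]
pitch radius r_p = m·N/2 = 3.956·29/2 = 57.362000
base radius r_b = r_p·cos α = 57.362000·cos 18.745° = 54.319415
roll angle φ = 26.952° = 0.47040114 rad
x = r_b·(cos φ + φ·sin φ) = 60.000845
y = r_b·(sin φ − φ·cos φ) = 1.843310

x=60.000845 y=1.843310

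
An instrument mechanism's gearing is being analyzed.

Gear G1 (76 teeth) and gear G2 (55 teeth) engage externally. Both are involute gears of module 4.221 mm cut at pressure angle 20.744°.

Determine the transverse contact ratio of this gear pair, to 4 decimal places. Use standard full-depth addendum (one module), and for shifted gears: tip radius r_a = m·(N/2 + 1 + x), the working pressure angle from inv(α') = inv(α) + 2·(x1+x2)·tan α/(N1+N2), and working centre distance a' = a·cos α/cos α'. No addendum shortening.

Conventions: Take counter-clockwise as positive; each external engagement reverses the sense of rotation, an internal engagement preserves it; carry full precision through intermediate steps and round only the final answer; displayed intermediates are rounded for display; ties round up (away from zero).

1.7531

topology: single-mesh involute geometry — m = 4.221, 76T/55T pair
base radii: r_b1 = 149.999768, r_b2 = 108.552463
tip radii: r_a1 = 164.619000, r_a2 = 120.298500
no profile shift: α' = α, a' = a
action lengths: √(r_a1²−r_b1²) = 67.819502, √(r_a2²−r_b2²) = 51.846811
base pitch p_b = π·m·cos α = 12.401004
CR = (67.819502 + 51.846811 − 276.475500·sin 20.74400°)/12.401004 = 1.753132
contact ratio ≈ 1.7531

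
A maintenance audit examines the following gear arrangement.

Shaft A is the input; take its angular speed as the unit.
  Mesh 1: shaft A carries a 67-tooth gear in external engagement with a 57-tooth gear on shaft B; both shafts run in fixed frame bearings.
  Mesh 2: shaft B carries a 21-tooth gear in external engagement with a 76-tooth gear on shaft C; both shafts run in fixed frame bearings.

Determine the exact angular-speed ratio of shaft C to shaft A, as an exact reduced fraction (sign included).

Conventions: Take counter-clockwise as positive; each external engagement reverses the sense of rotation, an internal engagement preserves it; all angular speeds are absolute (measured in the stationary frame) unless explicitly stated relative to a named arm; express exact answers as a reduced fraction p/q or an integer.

469/1444

class = fixed-axis compound train [2 meshes; 2 ratios multiply, 2 sense flips]
mesh 1 [67T→57T]: running ratio 67/57, sense −
mesh 2 [21T→76T]: running ratio 469/1444, sense +
ω_out/ω_in = 469/1444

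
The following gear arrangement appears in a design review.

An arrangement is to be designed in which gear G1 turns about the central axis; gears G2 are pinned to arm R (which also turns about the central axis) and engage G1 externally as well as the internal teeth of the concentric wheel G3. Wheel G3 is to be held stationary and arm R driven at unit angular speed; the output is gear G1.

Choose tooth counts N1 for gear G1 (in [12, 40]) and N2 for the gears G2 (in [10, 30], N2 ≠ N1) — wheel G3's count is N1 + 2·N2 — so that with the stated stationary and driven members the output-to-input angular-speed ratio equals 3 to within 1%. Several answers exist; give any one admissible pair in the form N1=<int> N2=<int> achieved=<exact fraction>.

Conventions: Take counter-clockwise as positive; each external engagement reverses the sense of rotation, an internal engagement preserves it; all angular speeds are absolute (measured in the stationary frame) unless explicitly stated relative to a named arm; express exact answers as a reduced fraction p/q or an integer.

topology: planetary set — design target 3, arm = carrier (Willis)
Willis with ω_ring = 0: ω_sun/ω_arm = (N1+N3)/N1; set equal to 3  ⇒  N3/N1 = 3 − 1 = 2
N3 = N1 + 2·N2  ⇒  N2/N1 = (N3/N1 − 1)/2 = (2 − 1)/2 = 1/2
smallest multiple with N1 ≥ 12 and N2 ≥ 10: k = 10  ⇒  N1 = 10·2 = 20, N2 = 10·1 = 10 (N1 ≤ 40, N2 ≤ 30, N2 ≠ N1 ✓), N3 = 20 + 2·10 = 40
check: (N1+N3)/N1 with N1 = 20, N3 = 40 gives 3; |achieved − target| = 0 ≤ 3/100 ✓

N1=20 N2=10 achieved=3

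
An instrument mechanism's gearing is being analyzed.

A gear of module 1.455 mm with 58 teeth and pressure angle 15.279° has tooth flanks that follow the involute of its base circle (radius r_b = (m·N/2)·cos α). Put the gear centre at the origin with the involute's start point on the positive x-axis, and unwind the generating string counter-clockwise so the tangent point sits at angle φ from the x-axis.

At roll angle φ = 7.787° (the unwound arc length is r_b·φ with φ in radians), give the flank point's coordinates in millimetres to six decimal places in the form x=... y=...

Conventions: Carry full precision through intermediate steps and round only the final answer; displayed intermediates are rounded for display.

topology: single-mesh involute geometry — m = 1.455, N = 58
pitch radius r_p = m·N/2 = 1.455·58/2 = 42.195000
base radius r_b = r_p·cos α = 42.195000·cos 15.279° = 40.703578
roll angle φ = 7.787° = 0.13590879 rad
x = r_b·(cos φ + φ·sin φ) = 41.077766
y = r_b·(sin φ − φ·cos φ) = 0.033998

x=41.077766 y=0.033998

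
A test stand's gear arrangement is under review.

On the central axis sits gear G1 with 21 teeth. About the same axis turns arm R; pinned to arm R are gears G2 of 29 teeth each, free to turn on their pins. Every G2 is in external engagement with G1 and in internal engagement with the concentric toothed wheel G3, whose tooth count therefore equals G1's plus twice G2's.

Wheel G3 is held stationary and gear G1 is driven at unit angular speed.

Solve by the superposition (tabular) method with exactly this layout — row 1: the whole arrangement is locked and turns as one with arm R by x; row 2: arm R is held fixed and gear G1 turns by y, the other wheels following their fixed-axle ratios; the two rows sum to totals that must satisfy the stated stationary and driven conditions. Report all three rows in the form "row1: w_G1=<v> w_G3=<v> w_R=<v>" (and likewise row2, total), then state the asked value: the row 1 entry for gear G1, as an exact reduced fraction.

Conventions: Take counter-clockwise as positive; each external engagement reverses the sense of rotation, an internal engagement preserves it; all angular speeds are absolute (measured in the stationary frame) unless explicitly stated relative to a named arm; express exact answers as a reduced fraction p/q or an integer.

class = planetary set [G3 = 21+2·29 = 79; Willis about the carrier]
superposition row 1 [locked train]: every member turns x
row 2 — arm fixed, fixed-axis ratios: sun y, ring −(21/79)·y, arm 0
boundary: total ω_ring = x − (21/79)·y = 0 and total ω_sun = x + y = 1  ⇒  y = 79/100, x = 21/100
row 2 ring = −(21/79)·79/100 = -21/100
totals (row 1 + row 2): sun 21/100 + 79/100 = 1, ring 21/100 + (-21/100) = 0, arm 21/100 + 0 = 21/100
asked cell (row1, sun) = 21/100

row1: w_G1=21/100 w_G3=21/100 w_R=21/100
row2: w_G1=79/100 w_G3=-21/100 w_R=0
total: w_G1=1 w_G3=0 w_R=21/100
asked value: 21/100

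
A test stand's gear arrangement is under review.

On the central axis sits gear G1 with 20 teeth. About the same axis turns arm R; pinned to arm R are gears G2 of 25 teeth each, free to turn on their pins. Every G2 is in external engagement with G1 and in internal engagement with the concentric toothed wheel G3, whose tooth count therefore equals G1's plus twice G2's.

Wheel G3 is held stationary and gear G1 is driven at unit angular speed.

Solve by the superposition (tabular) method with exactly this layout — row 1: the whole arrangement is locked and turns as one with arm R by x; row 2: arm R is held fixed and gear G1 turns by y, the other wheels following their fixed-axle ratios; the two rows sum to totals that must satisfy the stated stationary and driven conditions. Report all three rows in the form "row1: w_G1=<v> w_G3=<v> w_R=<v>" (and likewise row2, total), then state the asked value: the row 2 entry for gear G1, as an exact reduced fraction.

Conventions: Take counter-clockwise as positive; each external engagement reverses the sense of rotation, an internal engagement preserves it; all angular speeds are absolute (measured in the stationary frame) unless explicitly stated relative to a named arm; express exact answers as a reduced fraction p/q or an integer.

row1: w_G1=2/9 w_G3=2/9 w_R=2/9
row2: w_G1=7/9 w_G3=-2/9 w_R=0
total: w_G1=1 w_G3=0 w_R=2/9
asked value: 7/9

topology: planetary set — G1 20T / G2 25T / G3 70T, arm = carrier (Willis)
row 1 — lock + rotate with arm: ω_sun = ω_ring = ω_arm = x
row 2: sun turns y, ring = −(20/70)·y, arm 0
boundary: total ω_ring = x − (20/70)·y = 0 and total ω_sun = x + y = 1  ⇒  y = 7/9, x = 2/9
row 2 ring = −(20/70)·7/9 = -2/9
totals (row 1 + row 2): sun 2/9 + 7/9 = 1, ring 2/9 + (-2/9) = 0, arm 2/9 + 0 = 2/9
asked cell (row2, sun) = 7/9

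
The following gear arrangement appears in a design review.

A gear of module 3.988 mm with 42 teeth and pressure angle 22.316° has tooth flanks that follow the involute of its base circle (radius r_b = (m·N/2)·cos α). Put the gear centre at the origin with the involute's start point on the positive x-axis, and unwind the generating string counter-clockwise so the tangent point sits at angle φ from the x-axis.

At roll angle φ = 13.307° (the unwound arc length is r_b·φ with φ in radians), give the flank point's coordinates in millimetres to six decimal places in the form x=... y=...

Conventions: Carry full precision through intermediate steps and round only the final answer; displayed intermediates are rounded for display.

x=79.537029 y=0.321789

recognized (one wheel, involute flank): single-mesh tooth geometry, m = 3.988, N = 42
pitch radius r_p = m·N/2 = 3.988·42/2 = 83.748000
base radius r_b = r_p·cos α = 83.748000·cos 22.316° = 77.475586
roll angle φ = 13.307° = 0.23225096 rad
x = r_b·(cos φ + φ·sin φ) = 79.537029
y = r_b·(sin φ − φ·cos φ) = 0.321789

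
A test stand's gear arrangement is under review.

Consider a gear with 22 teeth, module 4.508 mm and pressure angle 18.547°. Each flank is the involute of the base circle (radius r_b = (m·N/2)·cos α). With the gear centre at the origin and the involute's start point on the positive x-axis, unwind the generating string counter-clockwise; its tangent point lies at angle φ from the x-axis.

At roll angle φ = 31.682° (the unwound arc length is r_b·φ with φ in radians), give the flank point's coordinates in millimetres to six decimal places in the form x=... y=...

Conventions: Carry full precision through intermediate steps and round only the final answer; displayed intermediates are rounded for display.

recognized (one wheel, involute flank): single-mesh tooth geometry, m = 4.508, N = 22
pitch radius r_p = m·N/2 = 4.508·22/2 = 49.588000
base radius r_b = r_p·cos α = 49.588000·cos 18.547° = 47.012551
roll angle φ = 31.682° = 0.55295521 rad
x = r_b·(cos φ + φ·sin φ) = 53.659684
y = r_b·(sin φ − φ·cos φ) = 2.569360

x=53.659684 y=2.569360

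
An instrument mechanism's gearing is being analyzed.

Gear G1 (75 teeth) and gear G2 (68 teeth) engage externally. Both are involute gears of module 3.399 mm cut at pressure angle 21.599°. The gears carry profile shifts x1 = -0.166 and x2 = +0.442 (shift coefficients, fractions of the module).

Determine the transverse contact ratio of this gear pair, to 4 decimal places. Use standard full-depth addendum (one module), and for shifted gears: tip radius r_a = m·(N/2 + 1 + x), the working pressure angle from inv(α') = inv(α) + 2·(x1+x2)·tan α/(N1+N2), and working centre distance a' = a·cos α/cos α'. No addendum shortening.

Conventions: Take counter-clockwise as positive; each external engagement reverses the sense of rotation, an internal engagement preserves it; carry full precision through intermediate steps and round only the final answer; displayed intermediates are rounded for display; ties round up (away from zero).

class = single-mesh tooth geometry [involute pair 75T × 68T, m = 3.399]
base radii: r_b1 = 118.512454, r_b2 = 107.451292
tip radii: r_a1 = 130.297266, r_a2 = 120.467358
inv(α') = inv(21.599°) + 2·(-0.166+0.442)·tan α/(75+68) = 0.02046241  ⇒  α' = 22.14240°
a' = a·cos α / cos α' = 243.0285·cos 21.599°/cos 22.14240° = 243.955477
action lengths: √(r_a1²−r_b1²) = 54.149568, √(r_a2²−r_b2²) = 54.466542
base pitch p_b = π·m·cos α = 9.928476
CR = (54.149568 + 54.466542 − 243.955477·sin 22.14240°)/9.928476 = 1.678695
contact ratio ≈ 1.6787

1.6787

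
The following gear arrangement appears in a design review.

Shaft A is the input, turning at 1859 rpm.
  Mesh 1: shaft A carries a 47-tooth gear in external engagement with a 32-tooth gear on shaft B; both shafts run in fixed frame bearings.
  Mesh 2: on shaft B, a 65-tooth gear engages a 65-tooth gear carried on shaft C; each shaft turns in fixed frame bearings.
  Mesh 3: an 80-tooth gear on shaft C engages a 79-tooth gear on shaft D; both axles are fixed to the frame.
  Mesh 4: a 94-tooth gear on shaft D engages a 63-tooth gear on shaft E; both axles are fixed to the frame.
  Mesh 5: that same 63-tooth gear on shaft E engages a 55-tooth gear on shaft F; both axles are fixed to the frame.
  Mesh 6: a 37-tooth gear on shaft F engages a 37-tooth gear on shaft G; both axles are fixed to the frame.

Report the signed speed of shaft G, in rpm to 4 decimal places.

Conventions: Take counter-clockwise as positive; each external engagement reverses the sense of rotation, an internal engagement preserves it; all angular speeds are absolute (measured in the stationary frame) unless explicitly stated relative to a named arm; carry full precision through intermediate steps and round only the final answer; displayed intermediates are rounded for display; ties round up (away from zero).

topology: fixed-axis compound train — 6 meshes, A→G
mesh 1 [47T→32T]: ω = 1859.0000×47/32 = 2730.4063 rpm, sense flips to −
mesh 2 [65T→65T]: ω = 2730.4063×65/65 = 2730.4063 rpm, sense flips to +
mesh 3 [80T→79T]: ω = 2730.4063×80/79 = 2764.9684 rpm, sense flips to −
mesh 4 [94T→63T]: ω = 2764.9684×94/63 = 4125.5083 rpm, sense flips to +
mesh 5 [63T→55T]: ω = 4125.5083×63/55 = 4725.5823 rpm, sense flips to −
mesh 6 [37T→37T]: ω = 4725.5823×37/37 = 4725.5823 rpm, sense flips to +
signed output speed = +4725.5823 rpm

+4725.5823 rpm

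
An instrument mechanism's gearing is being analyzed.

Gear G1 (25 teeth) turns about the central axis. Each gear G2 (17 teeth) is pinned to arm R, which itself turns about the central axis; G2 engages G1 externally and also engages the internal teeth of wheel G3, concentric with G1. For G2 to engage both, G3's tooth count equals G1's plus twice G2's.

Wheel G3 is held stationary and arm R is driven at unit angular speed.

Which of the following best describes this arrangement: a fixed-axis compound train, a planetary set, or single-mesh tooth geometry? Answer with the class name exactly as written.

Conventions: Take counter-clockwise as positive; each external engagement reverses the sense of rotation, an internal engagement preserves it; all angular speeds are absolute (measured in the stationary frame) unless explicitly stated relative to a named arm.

class = planetary set [G3 = 25+2·17 = 59; Willis about the carrier]
classification: planetary set

planetary set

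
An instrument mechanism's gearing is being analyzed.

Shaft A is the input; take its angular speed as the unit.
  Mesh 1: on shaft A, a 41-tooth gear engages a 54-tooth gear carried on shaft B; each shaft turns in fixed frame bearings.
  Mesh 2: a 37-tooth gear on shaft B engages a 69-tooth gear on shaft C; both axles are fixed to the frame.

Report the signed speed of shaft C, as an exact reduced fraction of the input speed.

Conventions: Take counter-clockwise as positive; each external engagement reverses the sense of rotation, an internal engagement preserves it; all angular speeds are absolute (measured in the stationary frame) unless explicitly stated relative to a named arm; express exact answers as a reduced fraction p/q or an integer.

1517/3726

2-mesh fixed-axis compound train (all bearings frame-fixed)
mesh 1 [41T→54T]: |ω|/ω_in = 1×41/54 = 41/54, sense flips to −
mesh 2 [37T→69T]: |ω|/ω_in = (41/54)×37/69 = 1517/3726, sense flips to +
signed output speed (× input speed) = 1517/3726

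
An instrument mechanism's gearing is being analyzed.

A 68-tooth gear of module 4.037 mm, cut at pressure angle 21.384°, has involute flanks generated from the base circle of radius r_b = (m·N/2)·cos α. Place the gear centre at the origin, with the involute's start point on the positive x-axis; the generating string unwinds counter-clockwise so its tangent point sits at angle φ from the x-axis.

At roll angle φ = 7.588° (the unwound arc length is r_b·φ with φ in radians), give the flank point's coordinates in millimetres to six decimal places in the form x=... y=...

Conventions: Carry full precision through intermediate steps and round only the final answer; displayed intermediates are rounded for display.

topology: single-mesh involute geometry — m = 4.037, N = 68
pitch radius r_p = m·N/2 = 4.037·68/2 = 137.258000
base radius r_b = r_p·cos α = 137.258000·cos 21.384° = 127.808840
roll angle φ = 7.588° = 0.13243558 rad
x = r_b·(cos φ + φ·sin φ) = 128.924761
y = r_b·(sin φ − φ·cos φ) = 0.098785

x=128.924761 y=0.098785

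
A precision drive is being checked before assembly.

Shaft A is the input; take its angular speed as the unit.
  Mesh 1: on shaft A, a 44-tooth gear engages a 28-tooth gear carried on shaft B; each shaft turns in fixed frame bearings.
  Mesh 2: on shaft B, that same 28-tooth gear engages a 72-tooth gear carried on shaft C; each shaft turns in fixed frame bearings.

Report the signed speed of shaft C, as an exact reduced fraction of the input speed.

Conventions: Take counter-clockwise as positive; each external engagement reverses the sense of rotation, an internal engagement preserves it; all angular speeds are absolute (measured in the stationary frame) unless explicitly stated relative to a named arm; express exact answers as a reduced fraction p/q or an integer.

11/18

2-mesh fixed-axis compound train (all bearings frame-fixed)
mesh 1 [44T→28T]: |ω|/ω_in = 1×44/28 = 11/7, sense flips to −
mesh 2 [28T→72T]: |ω|/ω_in = (11/7)×28/72 = 11/18, sense flips to +
signed output speed (× input speed) = 11/18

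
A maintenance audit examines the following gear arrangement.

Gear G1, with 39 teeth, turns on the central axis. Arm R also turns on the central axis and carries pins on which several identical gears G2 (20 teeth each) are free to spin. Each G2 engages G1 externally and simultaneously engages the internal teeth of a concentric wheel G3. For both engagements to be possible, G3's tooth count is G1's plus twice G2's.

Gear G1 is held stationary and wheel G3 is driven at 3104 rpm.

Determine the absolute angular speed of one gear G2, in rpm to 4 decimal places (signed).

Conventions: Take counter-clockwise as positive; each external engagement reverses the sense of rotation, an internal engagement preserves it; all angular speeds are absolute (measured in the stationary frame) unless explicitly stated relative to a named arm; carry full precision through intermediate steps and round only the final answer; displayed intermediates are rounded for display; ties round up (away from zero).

class = planetary set [G3 = 39+2·20 = 79; Willis about the carrier]
normalise by the input: solve with ω_ring = 1, then scale by 3104 rpm
ring teeth: 39 + 2·20 = 79
39(ω_sun−ω_arm) = −79(ω_ring−ω_arm),  ω_sun = 0, ω_ring = 1
39(0−ω_arm) = −79(1−ω_arm)  ⇒  118·ω_arm = 79  ⇒  ω_arm = 79/118
sun–planet mesh: 39·(0−79/118) = −20·(ω_p−ω_arm)  ⇒  ω_p−ω_arm = 3081/2360
ω_p = 79/118 + 3081/2360 = 79/40
scale: ω_p = 79/40 × 3104 rpm = +6130.4000 rpm

+6130.4000 rpm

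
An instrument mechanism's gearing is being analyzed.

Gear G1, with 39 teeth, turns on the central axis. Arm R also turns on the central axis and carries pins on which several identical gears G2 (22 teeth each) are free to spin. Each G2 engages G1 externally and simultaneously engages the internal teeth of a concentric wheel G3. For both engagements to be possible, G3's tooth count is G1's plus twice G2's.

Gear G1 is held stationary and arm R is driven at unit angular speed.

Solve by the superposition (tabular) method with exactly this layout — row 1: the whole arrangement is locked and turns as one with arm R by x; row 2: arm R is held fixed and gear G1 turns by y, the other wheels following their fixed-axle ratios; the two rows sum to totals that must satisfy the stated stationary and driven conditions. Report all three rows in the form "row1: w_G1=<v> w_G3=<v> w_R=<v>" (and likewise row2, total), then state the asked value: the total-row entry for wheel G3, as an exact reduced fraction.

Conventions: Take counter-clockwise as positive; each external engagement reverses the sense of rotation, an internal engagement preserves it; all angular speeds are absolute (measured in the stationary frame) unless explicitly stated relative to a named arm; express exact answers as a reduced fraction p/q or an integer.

topology: planetary set — G1 39T / G2 22T / G3 83T, arm = carrier (Willis)
superposition row 1 [locked train]: every member turns x
superposition row 2 [arm held]: sun y, ring −(39/83)·y, arm 0
boundary: total ω_sun = x + y = 0 and total ω_arm = x = 1  ⇒  y = -1, x = 1
row 2 ring = −(39/83)·(-1) = 39/83
totals (row 1 + row 2): sun 1 + (-1) = 0, ring 1 + 39/83 = 122/83, arm 1 + 0 = 1
asked cell (total, ring) = 122/83

row1: w_G1=1 w_G3=1 w_R=1
row2: w_G1=-1 w_G3=39/83 w_R=0
total: w_G1=0 w_G3=122/83 w_R=1
asked value: 122/83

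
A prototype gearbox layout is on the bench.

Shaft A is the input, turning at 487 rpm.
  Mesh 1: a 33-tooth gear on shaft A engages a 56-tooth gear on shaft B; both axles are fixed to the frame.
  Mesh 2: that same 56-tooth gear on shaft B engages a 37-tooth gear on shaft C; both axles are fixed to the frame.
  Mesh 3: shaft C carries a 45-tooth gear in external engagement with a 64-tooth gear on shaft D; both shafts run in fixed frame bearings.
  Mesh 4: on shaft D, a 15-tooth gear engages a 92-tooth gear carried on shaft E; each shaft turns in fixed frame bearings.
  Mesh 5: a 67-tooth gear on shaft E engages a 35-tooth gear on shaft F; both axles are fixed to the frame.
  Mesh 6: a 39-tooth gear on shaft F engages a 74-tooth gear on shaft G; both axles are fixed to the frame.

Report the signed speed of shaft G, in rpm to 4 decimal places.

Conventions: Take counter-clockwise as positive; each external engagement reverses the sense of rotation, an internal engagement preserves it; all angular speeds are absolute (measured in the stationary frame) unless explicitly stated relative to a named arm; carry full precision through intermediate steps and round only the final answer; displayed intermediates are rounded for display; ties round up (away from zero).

class = fixed-axis compound train [6 meshes; 6 ratios multiply, 6 sense flips]
mesh 1 [33T→56T]: ω = 487.0000×33/56 = 286.9821 rpm, sense flips to −
mesh 2 [56T→37T]: ω = 286.9821×56/37 = 434.3514 rpm, sense flips to +
mesh 3 [45T→64T]: ω = 434.3514×45/64 = 305.4033 rpm, sense flips to −
mesh 4 [15T→92T]: ω = 305.4033×15/92 = 49.7940 rpm, sense flips to +
mesh 5 [67T→35T]: ω = 49.7940×67/35 = 95.3200 rpm, sense flips to −
mesh 6 [39T→74T]: ω = 95.3200×39/74 = 50.2362 rpm, sense flips to +
signed output speed = +50.2362 rpm

+50.2362 rpm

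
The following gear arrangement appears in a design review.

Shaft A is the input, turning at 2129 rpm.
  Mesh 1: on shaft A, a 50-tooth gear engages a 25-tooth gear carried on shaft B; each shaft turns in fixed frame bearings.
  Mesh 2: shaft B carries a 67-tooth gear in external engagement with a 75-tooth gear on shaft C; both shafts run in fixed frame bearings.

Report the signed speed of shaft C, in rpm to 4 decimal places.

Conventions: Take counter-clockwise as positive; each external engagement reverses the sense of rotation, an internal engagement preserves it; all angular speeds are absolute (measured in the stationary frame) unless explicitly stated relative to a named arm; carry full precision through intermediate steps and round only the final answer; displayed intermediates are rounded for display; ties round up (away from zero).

class = fixed-axis compound train [2 meshes; 2 ratios multiply, 2 sense flips]
mesh 1 [50T→25T]: ω = 2129.0000×50/25 = 4258.0000 rpm, sense flips to −
mesh 2 [67T→75T]: ω = 4258.0000×67/75 = 3803.8133 rpm, sense flips to +
signed output speed = +3803.8133 rpm

+3803.8133 rpm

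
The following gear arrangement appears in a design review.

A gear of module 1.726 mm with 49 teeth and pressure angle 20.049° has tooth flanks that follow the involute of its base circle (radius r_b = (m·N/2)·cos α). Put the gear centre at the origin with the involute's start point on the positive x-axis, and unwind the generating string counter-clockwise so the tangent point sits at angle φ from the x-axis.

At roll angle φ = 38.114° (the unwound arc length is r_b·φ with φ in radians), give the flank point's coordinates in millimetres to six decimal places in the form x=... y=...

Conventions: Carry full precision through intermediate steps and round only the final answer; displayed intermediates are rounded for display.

class = single-mesh tooth geometry [base-circle involute, m = 1.726, 49T]
pitch radius r_p = m·N/2 = 1.726·49/2 = 42.287000
base radius r_b = r_p·cos α = 42.287000·cos 20.049° = 39.724398
roll angle φ = 38.114° = 0.66521479 rad
x = r_b·(cos φ + φ·sin φ) = 47.564943
y = r_b·(sin φ − φ·cos φ) = 3.728041

x=47.564943 y=3.728041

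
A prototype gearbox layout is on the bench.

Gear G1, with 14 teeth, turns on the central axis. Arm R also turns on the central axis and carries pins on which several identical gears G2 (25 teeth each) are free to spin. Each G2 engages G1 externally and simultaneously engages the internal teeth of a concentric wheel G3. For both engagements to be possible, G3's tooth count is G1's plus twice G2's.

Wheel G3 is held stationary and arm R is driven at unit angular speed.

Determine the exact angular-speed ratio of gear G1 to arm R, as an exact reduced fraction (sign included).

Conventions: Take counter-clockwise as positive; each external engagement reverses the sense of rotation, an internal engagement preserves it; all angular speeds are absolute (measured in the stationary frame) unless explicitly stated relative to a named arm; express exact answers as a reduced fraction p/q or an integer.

39/7

planetary set (14T centre, 25T on arm, 64T internal) — Willis relation
ring teeth: 14 + 2·25 = 64
14(ω_sun−ω_arm) = −64(ω_ring−ω_arm),  ω_ring = 0, ω_arm = 1
ω_sun = 1 − (64/14)(0−1) = 39/7
ω_out/ω_in = 39/7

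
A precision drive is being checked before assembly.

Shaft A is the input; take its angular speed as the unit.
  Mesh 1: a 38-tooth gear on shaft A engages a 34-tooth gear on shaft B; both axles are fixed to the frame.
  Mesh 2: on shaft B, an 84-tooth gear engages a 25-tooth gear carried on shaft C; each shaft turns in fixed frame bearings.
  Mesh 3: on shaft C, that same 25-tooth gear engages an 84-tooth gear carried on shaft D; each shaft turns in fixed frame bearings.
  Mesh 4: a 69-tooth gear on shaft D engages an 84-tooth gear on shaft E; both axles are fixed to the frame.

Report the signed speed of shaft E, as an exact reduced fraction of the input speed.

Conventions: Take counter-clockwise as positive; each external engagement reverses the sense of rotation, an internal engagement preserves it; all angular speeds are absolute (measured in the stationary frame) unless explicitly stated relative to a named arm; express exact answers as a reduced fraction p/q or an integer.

4-mesh fixed-axis compound train (all bearings frame-fixed)
mesh 1 [38T→34T]: |ω|/ω_in = 1×38/34 = 19/17, sense flips to −
mesh 2 [84T→25T]: |ω|/ω_in = (19/17)×84/25 = 1596/425, sense flips to +
mesh 3 [25T→84T]: |ω|/ω_in = (1596/425)×25/84 = 19/17, sense flips to −
mesh 4 [69T→84T]: |ω|/ω_in = (19/17)×69/84 = 437/476, sense flips to +
signed output speed (× input speed) = 437/476

437/476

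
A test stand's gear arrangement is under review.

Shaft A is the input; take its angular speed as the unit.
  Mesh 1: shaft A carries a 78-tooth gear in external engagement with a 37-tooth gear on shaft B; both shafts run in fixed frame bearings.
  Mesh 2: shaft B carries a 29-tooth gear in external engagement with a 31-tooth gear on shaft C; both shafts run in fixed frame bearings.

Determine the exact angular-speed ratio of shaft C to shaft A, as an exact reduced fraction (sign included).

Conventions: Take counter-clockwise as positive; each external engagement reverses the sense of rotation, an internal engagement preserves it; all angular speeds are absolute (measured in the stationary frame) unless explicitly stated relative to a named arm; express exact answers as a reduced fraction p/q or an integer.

class = fixed-axis compound train [2 meshes; 2 ratios multiply, 2 sense flips]
mesh 1 [78T→37T]: running ratio 78/37, sense −
mesh 2 [29T→31T]: running ratio 2262/1147, sense +
ω_out/ω_in = 2262/1147

2262/1147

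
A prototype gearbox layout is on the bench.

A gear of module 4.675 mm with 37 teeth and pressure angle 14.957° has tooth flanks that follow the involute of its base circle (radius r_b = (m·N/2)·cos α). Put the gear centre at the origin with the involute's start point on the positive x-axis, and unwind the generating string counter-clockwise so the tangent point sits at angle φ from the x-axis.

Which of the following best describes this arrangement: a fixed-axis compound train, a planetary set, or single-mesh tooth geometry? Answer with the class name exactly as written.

class = single-mesh tooth geometry [base-circle involute, m = 4.675, 37T]
classification: single-mesh tooth geometry

single-mesh tooth geometry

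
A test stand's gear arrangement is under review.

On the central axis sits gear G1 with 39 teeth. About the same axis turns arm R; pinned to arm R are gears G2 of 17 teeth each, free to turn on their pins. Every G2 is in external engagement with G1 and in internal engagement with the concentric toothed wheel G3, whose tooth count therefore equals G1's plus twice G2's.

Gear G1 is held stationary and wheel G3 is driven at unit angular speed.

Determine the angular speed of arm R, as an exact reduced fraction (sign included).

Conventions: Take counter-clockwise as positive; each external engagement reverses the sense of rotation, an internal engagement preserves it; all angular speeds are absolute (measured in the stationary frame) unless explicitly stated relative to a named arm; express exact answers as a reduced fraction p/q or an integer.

73/112

topology: planetary set — G1 39T / G2 17T / G3 73T, arm = carrier (Willis)
ring teeth: 39 + 2·17 = 73
39(ω_sun−ω_arm) = −73(ω_ring−ω_arm),  ω_sun = 0, ω_ring = 1
39(0−ω_arm) = −73(1−ω_arm)  ⇒  112·ω_arm = 73  ⇒  ω_arm = 73/112
exact speed ratio = 73/112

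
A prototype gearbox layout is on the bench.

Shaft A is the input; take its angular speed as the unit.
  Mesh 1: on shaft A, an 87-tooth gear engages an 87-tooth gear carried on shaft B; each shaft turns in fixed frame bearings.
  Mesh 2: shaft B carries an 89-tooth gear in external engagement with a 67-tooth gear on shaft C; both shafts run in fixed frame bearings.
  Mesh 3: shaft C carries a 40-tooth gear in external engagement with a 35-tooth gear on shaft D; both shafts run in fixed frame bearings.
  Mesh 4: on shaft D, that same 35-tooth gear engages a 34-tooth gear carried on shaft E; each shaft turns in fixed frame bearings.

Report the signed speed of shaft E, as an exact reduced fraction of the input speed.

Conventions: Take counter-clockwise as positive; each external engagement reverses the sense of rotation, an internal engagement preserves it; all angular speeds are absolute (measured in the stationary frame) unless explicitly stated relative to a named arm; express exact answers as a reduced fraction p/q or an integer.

4-mesh fixed-axis compound train (all bearings frame-fixed)
mesh 1 [87T→87T]: |ω|/ω_in = 1×87/87 = 1, sense flips to −
mesh 2 [89T→67T]: |ω|/ω_in = 1×89/67 = 89/67, sense flips to +
mesh 3 [40T→35T]: |ω|/ω_in = (89/67)×40/35 = 712/469, sense flips to −
mesh 4 [35T→34T]: |ω|/ω_in = (712/469)×35/34 = 1780/1139, sense flips to +
signed output speed (× input speed) = 1780/1139

1780/1139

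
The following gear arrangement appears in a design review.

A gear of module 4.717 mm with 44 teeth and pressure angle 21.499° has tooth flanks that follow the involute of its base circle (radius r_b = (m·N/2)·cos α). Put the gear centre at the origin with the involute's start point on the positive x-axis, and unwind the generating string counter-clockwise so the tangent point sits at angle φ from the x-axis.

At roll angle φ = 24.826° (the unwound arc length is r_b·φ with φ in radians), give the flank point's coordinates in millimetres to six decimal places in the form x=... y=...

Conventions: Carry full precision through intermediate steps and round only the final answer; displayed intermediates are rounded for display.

single-mesh involute tooth geometry (44T wheel at module 4.717)
pitch radius r_p = m·N/2 = 4.717·44/2 = 103.774000
base radius r_b = r_p·cos α = 103.774000·cos 21.499° = 96.553816
roll angle φ = 24.826° = 0.43329544 rad
x = r_b·(cos φ + φ·sin φ) = 105.196560
y = r_b·(sin φ − φ·cos φ) = 2.569360

x=105.196560 y=2.569360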